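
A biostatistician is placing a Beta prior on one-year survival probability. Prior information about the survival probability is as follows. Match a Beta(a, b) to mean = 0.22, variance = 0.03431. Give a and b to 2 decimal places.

a = 0.88, b = 3.12

Let s = a+b. The Beta variance is μ(1−μ)/(s+1).
So s+1 = μ(1−μ)/σ² = (0.22×0.78)/0.03431 = 0.1716/0.03431 = 5.0015, giving s = 4.0015.
Then a = μs = 0.22×4.0015 = 0.88 and b = (1−μ)s = 0.78×4.0015 = 3.12.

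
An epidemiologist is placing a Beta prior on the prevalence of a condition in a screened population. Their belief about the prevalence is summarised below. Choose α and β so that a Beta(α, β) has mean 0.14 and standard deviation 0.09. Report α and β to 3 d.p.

First σ² = 0.0081. Setting α = μn, β = (1−μ)n with n = α+β,
μ(1−μ)/(n+1) = 0.0081 ⇒ n+1 = 0.1204/0.0081 = 14.8642 ⇒ n = 13.8642.
Hence α = 0.14×13.8642 = 1.941, β = 0.86×13.8642 = 11.923.

α = 1.941, β = 11.923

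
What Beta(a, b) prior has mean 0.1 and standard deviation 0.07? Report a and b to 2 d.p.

First σ² = 0.0049. Setting a = μn, b = (1−μ)n with n = a+b,
μ(1−μ)/(n+1) = 0.0049 ⇒ n+1 = 0.09/0.0049 = 18.3673 ⇒ n = 17.3673.
Hence a = 0.1×17.3673 = 1.74, b = 0.9×17.3673 = 15.63.

a = 1.74, b = 15.63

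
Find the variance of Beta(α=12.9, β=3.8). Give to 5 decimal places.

μ = 12.9/16.7 = 0.772455; Var = μ(1−μ)/(α+β+1) = 0.1757682/17.7 = 0.00993.

0.00993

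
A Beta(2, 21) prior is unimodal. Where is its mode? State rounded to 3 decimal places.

With α,β > 1, mode = (α−1)/(α+β−2) = 1/21 = 0.048.

0.048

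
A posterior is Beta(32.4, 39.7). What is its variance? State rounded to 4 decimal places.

0.0034

μ = 32.4/72.1 = 0.449376; Var = μ(1−μ)/(α+β+1) = 0.2474372/73.1 = 0.0034.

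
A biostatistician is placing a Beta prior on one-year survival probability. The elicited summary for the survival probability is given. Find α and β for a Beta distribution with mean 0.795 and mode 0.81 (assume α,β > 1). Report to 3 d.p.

Let s = α+β. Mean gives α = μs = 0.795s; mode gives (α−1)/(s−2) = 0.81.
Substituting: 0.795s − 1 = 0.81(s−2) = 0.81s − 1.62, so -0.015s = -0.62 and s = 41.3333.
Then α = 0.795×41.3333 = 32.860 and β = s−α = 8.473.

α = 32.860, β = 8.473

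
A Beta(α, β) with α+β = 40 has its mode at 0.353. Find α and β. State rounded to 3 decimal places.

α = 14.414, β = 25.586

Since the density peak of Beta(α,β) is at (α−1)/(α+β−2),
α = 1 + 0.353(40−2) = 14.414 and β = 40 − 14.414 = 25.586.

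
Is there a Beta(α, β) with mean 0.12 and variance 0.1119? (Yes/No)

No

A Beta with mean μ has variance μ(1−μ)/(α+β+1) < μ(1−μ).
Here μ(1−μ) = 0.12×0.88 = 0.1056, and 0.1119 ≥ 0.1056.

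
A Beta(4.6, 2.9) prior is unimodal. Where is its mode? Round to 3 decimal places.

0.655

The density x^(α−1)(1−x)^(β−1) is maximised at (α−1)/(α+β−2) = 3.6/5.5 = 0.655.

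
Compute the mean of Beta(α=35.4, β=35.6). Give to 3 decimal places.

0.499

E[X] = α/(α+β) = 35.4/71.0 = 0.499.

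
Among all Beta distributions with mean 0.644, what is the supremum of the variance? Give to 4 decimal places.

For fixed mean μ the Beta variance is μ(1−μ)/(α+β+1), increasing as α+β decreases.
Its least upper bound (not attained) is μ(1−μ) = 0.644·0.356 = 0.2293.

0.2293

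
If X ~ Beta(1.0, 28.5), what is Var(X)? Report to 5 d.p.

Var = αβ/[(α+β)²(α+β+1)] = (1.0×28.5)/(29.5²×30.5) = 28.50/26542.625 = 0.00107.

0.00107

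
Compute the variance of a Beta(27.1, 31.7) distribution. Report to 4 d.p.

0.0042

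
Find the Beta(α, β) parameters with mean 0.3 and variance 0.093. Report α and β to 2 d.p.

By moment matching, α+β = μ(1−μ)/σ² − 1 = (0.3·0.7)/0.093 − 1 = 2.2581 − 1 = 1.2581.
Since α/(α+β) = μ, α = 0.3·1.2581 = 0.38 and β = 0.7·1.2581 = 0.88.

α = 0.38, β = 0.88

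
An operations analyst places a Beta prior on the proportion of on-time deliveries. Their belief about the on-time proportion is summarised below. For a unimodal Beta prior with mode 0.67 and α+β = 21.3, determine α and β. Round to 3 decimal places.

α = 13.931, β = 7.369

For α,β>1 the mode is (α−1)/(α+β−2), so α = mode·(κ−2)+1 = 0.67×19.3+1 = 13.931.
And β = (1−mode)·(κ−2)+1 = 0.33×19.3+1 = 7.369.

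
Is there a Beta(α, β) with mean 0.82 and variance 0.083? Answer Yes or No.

Yes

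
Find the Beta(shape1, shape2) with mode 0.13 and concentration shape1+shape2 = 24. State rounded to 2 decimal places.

shape1 = 3.86, shape2 = 20.14

Since the density peak of Beta(shape1,shape2) is at (shape1−1)/(shape1+shape2−2),
shape1 = 1 + 0.13(24−2) = 3.86 and shape2 = 24 − 3.86 = 20.14.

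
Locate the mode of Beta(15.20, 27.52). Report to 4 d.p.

0.3487

With α,β > 1, mode = (α−1)/(α+β−2) = 14.20/40.72 = 0.3487.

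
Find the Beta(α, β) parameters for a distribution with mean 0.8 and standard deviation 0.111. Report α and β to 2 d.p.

α = 9.59, β = 2.40

σ² = 0.111² = 0.012321.
With s = α+β, Var = μ(1−μ)/(s+1), so s+1 = (0.8×0.2)/0.012321 = 12.9860 and s = 11.9860.
α = μs = 9.59, β = (1−μ)s = 2.40.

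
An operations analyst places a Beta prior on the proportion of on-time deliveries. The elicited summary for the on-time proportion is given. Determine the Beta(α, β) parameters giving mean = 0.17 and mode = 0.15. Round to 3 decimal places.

With s = α+β: μ = α/s and mode = (α−1)/(s−2). Eliminating α = μs,
μs − 1 = m(s−2) ⇒ s(μ−m) = 1−2m ⇒ s = 0.70/0.02 = 35.0000.
So α = μs = 5.950, β = (1−μ)s = 29.050.

α = 5.950, β = 29.050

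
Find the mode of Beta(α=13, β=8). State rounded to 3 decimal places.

0.632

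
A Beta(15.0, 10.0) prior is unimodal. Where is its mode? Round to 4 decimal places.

0.6087

With α,β > 1, mode = (α−1)/(α+β−2) = 14.0/23.0 = 0.6087.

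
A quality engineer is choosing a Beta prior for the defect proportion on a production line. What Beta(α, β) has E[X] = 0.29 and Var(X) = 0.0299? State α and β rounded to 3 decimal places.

α = 1.707, β = 4.179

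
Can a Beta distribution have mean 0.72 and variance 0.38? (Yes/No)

No

A Beta with mean μ has variance μ(1−μ)/(α+β+1) < μ(1−μ).
Here μ(1−μ) = 0.72×0.28 = 0.2016, and 0.38 ≥ 0.2016.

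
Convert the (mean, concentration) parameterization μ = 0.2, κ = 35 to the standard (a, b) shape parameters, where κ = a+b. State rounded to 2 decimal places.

a = μκ = 0.2×35 = 7.00 and b = (1−μ)κ = 0.8×35 = 28.00.

a = 7.00, b = 28.00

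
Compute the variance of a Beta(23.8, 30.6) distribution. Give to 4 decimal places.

0.0044

Var = αβ/[(α+β)²(α+β+1)] = (23.8×30.6)/(54.4²×55.4) = 728.28/163948.544 = 0.0044.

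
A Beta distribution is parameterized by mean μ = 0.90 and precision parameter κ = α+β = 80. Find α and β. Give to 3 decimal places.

α = 72.000, β = 8.000

α = μκ = 0.90×80 = 72.000 and β = (1−μ)κ = 0.10×80 = 8.000.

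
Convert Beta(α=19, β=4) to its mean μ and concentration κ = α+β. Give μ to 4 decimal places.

μ = 0.8261, κ = 23

κ = α+β = 19+4 = 23; μ = α/κ = 19/23 = 0.8261.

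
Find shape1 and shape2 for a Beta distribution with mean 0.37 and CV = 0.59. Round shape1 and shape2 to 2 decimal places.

shape1 = 1.44, shape2 = 2.45

σ = CV·μ = 0.59×0.37 = 0.21830, so σ² = 0.047655.
s+1 = μ(1−μ)/σ² = 0.2331/0.047655 = 4.8914, so s = shape1+shape2 = 3.8914.
shape1 = μs = 1.44, shape2 = (1−μ)s = 2.45.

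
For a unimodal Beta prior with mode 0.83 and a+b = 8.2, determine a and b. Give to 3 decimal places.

a = 6.146, b = 2.054

Since the density peak of Beta(a,b) is at (a−1)/(a+b−2),
a = 1 + 0.83(8.2−2) = 6.146 and b = 8.2 − 6.146 = 2.054.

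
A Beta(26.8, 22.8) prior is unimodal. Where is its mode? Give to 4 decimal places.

With α,β > 1, mode = (α−1)/(α+β−2) = 25.8/47.6 = 0.5420.

0.5420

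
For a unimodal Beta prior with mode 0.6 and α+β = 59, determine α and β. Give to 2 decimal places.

Mode = (α−1)/(κ−2) with κ = α+β, so α−1 = 0.6·57 = 34.20.
α = 35.20; β = κ − α = 23.80.

α = 35.20, β = 23.80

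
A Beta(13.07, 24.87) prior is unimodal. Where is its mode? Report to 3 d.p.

0.336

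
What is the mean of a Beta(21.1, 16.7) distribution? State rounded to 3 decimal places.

The Beta mean is α/(α+β) = 21.1/(21.1+16.7) = 0.558.

0.558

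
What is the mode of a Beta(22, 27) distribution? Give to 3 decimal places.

With α,β > 1, mode = (α−1)/(α+β−2) = 21/47 = 0.447.

0.447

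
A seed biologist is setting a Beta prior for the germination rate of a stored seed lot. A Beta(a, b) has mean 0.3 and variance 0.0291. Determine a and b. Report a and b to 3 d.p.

a = 1.865, b = 4.352

By moment matching, a+b = μ(1−μ)/σ² − 1 = (0.3·0.7)/0.0291 − 1 = 7.2165 − 1 = 6.2165.
Since a/(a+b) = μ, a = 0.3·6.2165 = 1.865 and b = 0.7·6.2165 = 4.352.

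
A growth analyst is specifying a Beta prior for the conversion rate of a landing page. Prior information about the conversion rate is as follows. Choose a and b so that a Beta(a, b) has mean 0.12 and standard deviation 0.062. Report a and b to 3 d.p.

a = 3.177, b = 23.295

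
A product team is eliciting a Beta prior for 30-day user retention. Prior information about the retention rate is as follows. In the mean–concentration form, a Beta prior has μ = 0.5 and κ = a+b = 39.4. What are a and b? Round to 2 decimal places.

Split κ in proportion μ : (1−μ): a = 0.5·39.4 = 19.70, b = 39.4 − 19.70 = 19.70.

a = 19.70, b = 19.70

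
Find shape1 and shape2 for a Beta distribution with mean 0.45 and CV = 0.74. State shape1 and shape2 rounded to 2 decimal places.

σ = CV·μ = 0.74×0.45 = 0.33300, so σ² = 0.110889.
s+1 = μ(1−μ)/σ² = 0.2475/0.110889 = 2.2320, so s = shape1+shape2 = 1.2320.
shape1 = μs = 0.55, shape2 = (1−μ)s = 0.68.

shape1 = 0.55, shape2 = 0.68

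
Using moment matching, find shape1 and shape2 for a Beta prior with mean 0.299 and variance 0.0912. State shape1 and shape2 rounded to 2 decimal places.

shape1 = 0.39, shape2 = 0.91

Write ν = shape1+shape2; then shape1 = μν and Var = μ(1−μ)/(ν+1).
ν = μ(1−μ)/Var − 1 = 0.209599/0.0912 − 1 = 1.2982.
shape1 = 0.299·1.2982 = 0.39, shape2 = 0.701·1.2982 = 0.91.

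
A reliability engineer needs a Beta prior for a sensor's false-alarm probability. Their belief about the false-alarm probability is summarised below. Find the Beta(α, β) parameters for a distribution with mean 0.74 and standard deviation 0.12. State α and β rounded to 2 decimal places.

α = 9.15, β = 3.21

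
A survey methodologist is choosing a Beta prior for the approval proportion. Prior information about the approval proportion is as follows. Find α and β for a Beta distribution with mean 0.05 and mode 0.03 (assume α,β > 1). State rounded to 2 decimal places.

α = 2.35, β = 44.65

With s = α+β: μ = α/s and mode = (α−1)/(s−2). Eliminating α = μs,
μs − 1 = m(s−2) ⇒ s(μ−m) = 1−2m ⇒ s = 0.94/0.02 = 47.0000.
So α = μs = 2.35, β = (1−μ)s = 44.65.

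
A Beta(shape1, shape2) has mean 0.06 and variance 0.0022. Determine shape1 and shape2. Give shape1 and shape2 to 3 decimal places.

shape1 = 1.478, shape2 = 23.158

Let s = shape1+shape2. The Beta variance is μ(1−μ)/(s+1).
So s+1 = μ(1−μ)/σ² = (0.06×0.94)/0.0022 = 0.0564/0.0022 = 25.6364, giving s = 24.6364.
Then shape1 = μs = 0.06×24.6364 = 1.478 and shape2 = (1−μ)s = 0.94×24.6364 = 23.158.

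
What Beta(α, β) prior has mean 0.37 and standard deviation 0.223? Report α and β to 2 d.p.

α = 1.36, β = 2.32

σ² = 0.223² = 0.049729.
With s = α+β, Var = μ(1−μ)/(s+1), so s+1 = (0.37×0.63)/0.049729 = 4.6874 and s = 3.6874.
α = μs = 1.36, β = (1−μ)s = 2.32.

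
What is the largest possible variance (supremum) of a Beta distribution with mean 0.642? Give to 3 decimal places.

0.230

For fixed mean μ the Beta variance is μ(1−μ)/(α+β+1), increasing as α+β decreases.
Its least upper bound (not attained) is μ(1−μ) = 0.642·0.358 = 0.230.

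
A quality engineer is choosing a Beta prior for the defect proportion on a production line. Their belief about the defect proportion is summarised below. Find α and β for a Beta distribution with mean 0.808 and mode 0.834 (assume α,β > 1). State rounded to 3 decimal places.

α = 20.759, β = 4.933

With s = α+β: μ = α/s and mode = (α−1)/(s−2). Eliminating α = μs,
μs − 1 = m(s−2) ⇒ s(μ−m) = 1−2m ⇒ s = -0.668/-0.026 = 25.6923.
So α = μs = 20.759, β = (1−μ)s = 4.933.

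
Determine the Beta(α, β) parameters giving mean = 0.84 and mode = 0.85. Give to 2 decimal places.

α = 58.80, β = 11.20

Let s = α+β. Mean gives α = μs = 0.84s; mode gives (α−1)/(s−2) = 0.85.
Substituting: 0.84s − 1 = 0.85(s−2) = 0.85s − 1.70, so -0.01s = -0.70 and s = 70.0000.
Then α = 0.84×70.0000 = 58.80 and β = s−α = 11.20.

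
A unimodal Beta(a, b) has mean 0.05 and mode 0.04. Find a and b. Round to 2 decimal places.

a = 4.60, b = 87.40

Let s = a+b. Mean gives a = μs = 0.05s; mode gives (a−1)/(s−2) = 0.04.
Substituting: 0.05s − 1 = 0.04(s−2) = 0.04s − 0.08, so 0.01s = 0.92 and s = 92.0000.
Then a = 0.05×92.0000 = 4.60 and b = s−a = 87.40.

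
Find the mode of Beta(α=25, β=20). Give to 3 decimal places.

With α,β > 1, mode = (α−1)/(α+β−2) = 24/43 = 0.558.

0.558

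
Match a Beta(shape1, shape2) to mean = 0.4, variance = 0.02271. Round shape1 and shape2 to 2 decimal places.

shape1 = 3.83, shape2 = 5.74

Let s = shape1+shape2. The Beta variance is μ(1−μ)/(s+1).
So s+1 = μ(1−μ)/σ² = (0.4×0.6)/0.02271 = 0.24/0.02271 = 10.5680, giving s = 9.5680.
Then shape1 = μs = 0.4×9.5680 = 3.83 and shape2 = (1−μ)s = 0.6×9.5680 = 5.74.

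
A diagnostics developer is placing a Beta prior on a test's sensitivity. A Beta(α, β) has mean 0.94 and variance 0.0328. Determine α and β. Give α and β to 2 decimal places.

Write ν = α+β; then α = μν and Var = μ(1−μ)/(ν+1).
ν = μ(1−μ)/Var − 1 = 0.0564/0.0328 − 1 = 0.7195.
α = 0.94·0.7195 = 0.68, β = 0.06·0.7195 = 0.04.

α = 0.68, β = 0.04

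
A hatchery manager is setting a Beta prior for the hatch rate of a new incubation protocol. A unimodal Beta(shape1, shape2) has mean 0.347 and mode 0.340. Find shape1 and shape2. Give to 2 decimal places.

With s = shape1+shape2: μ = shape1/s and mode = (shape1−1)/(s−2). Eliminating shape1 = μs,
μs − 1 = m(s−2) ⇒ s(μ−m) = 1−2m ⇒ s = 0.320/0.007 = 45.7143.
So shape1 = μs = 15.86, shape2 = (1−μ)s = 29.85.

shape1 = 15.86, shape2 = 29.85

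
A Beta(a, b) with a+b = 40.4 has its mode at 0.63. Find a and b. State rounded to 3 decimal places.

a = 25.192, b = 15.208

For a,b>1 the mode is (a−1)/(a+b−2), so a = mode·(κ−2)+1 = 0.63×38.4+1 = 25.192.
And b = (1−mode)·(κ−2)+1 = 0.37×38.4+1 = 15.208.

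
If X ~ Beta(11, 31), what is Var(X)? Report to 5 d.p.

α+β = 42 and αβ = 341, so Var = αβ/[(α+β)²(α+β+1)] = 341/75852 = 0.00450.

0.00450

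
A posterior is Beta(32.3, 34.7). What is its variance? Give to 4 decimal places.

μ = 32.3/67.0 = 0.482090; Var = μ(1−μ)/(α+β+1) = 0.2496792/68.0 = 0.0037.

0.0037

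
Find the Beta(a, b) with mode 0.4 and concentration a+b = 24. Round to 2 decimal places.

a = 9.80, b = 14.20

Since the density peak of Beta(a,b) is at (a−1)/(a+b−2),
a = 1 + 0.4(24−2) = 9.80 and b = 24 − 9.80 = 14.20.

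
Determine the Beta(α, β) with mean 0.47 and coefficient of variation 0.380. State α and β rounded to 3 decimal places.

σ = CV·μ = 0.380×0.47 = 0.17860, so σ² = 0.031898.
s+1 = μ(1−μ)/σ² = 0.2491/0.031898 = 7.8093, so s = α+β = 6.8093.
α = μs = 3.200, β = (1−μ)s = 3.609.

α = 3.200, β = 3.609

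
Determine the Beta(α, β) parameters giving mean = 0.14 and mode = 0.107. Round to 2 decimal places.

Let s = α+β. Mean gives α = μs = 0.14s; mode gives (α−1)/(s−2) = 0.107.
Substituting: 0.14s − 1 = 0.107(s−2) = 0.107s − 0.214, so 0.033s = 0.786 and s = 23.8182.
Then α = 0.14×23.8182 = 3.33 and β = s−α = 20.48.

α = 3.33, β = 20.48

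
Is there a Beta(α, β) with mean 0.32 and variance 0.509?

The Beta variance bound is σ² < μ(1−μ).
Here μ(1−μ) = 0.32×0.68 = 0.2176, and 0.509 ≥ 0.2176.

No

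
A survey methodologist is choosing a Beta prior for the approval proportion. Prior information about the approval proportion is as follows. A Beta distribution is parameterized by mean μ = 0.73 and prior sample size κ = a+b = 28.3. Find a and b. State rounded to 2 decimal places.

a = μκ = 0.73×28.3 = 20.66 and b = (1−μ)κ = 0.27×28.3 = 7.64.

a = 20.66, b = 7.64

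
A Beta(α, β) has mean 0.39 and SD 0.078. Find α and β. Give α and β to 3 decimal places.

α = 14.860, β = 23.243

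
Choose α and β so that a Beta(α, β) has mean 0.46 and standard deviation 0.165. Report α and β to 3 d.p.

First σ² = 0.027225. Setting α = μn, β = (1−μ)n with n = α+β,
μ(1−μ)/(n+1) = 0.027225 ⇒ n+1 = 0.2484/0.027225 = 9.1240 ⇒ n = 8.1240.
Hence α = 0.46×8.1240 = 3.737, β = 0.54×8.1240 = 4.387.

α = 3.737, β = 4.387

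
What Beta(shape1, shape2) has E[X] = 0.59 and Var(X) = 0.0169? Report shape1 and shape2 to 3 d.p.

shape1 = 7.855, shape2 = 5.459

Let s = shape1+shape2. The Beta variance is μ(1−μ)/(s+1).
So s+1 = μ(1−μ)/σ² = (0.59×0.41)/0.0169 = 0.2419/0.0169 = 14.3136, giving s = 13.3136.
Then shape1 = μs = 0.59×13.3136 = 7.855 and shape2 = (1−μ)s = 0.41×13.3136 = 5.459.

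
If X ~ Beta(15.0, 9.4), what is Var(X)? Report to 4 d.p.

0.0093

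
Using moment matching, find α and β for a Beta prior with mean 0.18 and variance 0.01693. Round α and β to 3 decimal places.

α = 1.389, β = 6.329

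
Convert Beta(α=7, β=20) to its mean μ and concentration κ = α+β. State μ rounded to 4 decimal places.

κ = α+β = 7+20 = 27; μ = α/κ = 7/27 = 0.2593.

μ = 0.2593, κ = 27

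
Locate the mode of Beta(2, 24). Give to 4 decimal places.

0.0417

The density x^(α−1)(1−x)^(β−1) is maximised at (α−1)/(α+β−2) = 1/24 = 0.0417.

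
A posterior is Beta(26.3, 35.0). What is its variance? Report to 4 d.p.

0.0039

Var = αβ/[(α+β)²(α+β+1)] = (26.3×35.0)/(61.3²×62.3) = 920.50/234104.087 = 0.0039.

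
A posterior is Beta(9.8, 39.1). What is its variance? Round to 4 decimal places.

0.0032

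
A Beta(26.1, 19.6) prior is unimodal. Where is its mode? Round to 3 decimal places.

The density x^(α−1)(1−x)^(β−1) is maximised at (α−1)/(α+β−2) = 25.1/43.7 = 0.574.

0.574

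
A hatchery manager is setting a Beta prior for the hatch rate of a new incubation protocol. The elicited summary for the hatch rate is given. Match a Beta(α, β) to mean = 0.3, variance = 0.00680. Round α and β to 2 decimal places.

Let s = α+β. The Beta variance is μ(1−μ)/(s+1).
So s+1 = μ(1−μ)/σ² = (0.3×0.7)/0.00680 = 0.21/0.00680 = 30.8824, giving s = 29.8824.
Then α = μs = 0.3×29.8824 = 8.96 and β = (1−μ)s = 0.7×29.8824 = 20.92.

α = 8.96, β = 20.92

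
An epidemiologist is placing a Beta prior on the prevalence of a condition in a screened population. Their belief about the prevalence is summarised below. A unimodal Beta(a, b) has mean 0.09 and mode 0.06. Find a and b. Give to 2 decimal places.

With s = a+b: μ = a/s and mode = (a−1)/(s−2). Eliminating a = μs,
μs − 1 = m(s−2) ⇒ s(μ−m) = 1−2m ⇒ s = 0.88/0.03 = 29.3333.
So a = μs = 2.64, b = (1−μ)s = 26.69.

a = 2.64, b = 26.69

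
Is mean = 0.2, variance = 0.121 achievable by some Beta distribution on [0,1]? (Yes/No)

Yes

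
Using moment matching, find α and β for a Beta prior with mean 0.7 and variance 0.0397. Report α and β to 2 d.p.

α = 3.00, β = 1.29

Write ν = α+β; then α = μν and Var = μ(1−μ)/(ν+1).
ν = μ(1−μ)/Var − 1 = 0.21/0.0397 − 1 = 4.2897.
α = 0.7·4.2897 = 3.00, β = 0.3·4.2897 = 1.29.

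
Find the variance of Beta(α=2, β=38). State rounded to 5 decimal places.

0.00116

α+β = 40 and αβ = 76, so Var = αβ/[(α+β)²(α+β+1)] = 76/65600 = 0.00116.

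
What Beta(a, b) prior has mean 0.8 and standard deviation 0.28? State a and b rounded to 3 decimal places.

Variance = 0.28² = 0.0784. The moment-matching identity a+b = μ(1−μ)/Var − 1 gives
a+b = 0.16/0.0784 − 1 = 1.0408, so a = μ·1.0408 = 0.833 and b = (1−μ)·1.0408 = 0.208.

a = 0.833, b = 0.208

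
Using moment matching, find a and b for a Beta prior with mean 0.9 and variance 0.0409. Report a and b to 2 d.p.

a = 1.08, b = 0.12

Write ν = a+b; then a = μν and Var = μ(1−μ)/(ν+1).
ν = μ(1−μ)/Var − 1 = 0.09/0.0409 − 1 = 1.2005.
a = 0.9·1.2005 = 1.08, b = 0.1·1.2005 = 0.12.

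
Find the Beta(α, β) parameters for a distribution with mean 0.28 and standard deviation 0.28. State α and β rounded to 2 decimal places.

α = 0.44, β = 1.13

Variance = 0.28² = 0.0784. The moment-matching identity α+β = μ(1−μ)/Var − 1 gives
α+β = 0.2016/0.0784 − 1 = 1.5714, so α = μ·1.5714 = 0.44 and β = (1−μ)·1.5714 = 1.13.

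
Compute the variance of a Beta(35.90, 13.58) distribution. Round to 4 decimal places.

Var = αβ/[(α+β)²(α+β+1)] = (35.90×13.58)/(49.48²×50.48) = 487.5220/123588.689792 = 0.0039.

0.0039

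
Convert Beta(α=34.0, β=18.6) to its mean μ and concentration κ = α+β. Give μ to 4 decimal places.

μ = 0.6464, κ = 52.6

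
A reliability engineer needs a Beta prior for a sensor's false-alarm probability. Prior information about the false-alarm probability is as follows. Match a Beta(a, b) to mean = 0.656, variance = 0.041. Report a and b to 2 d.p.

Let s = a+b. The Beta variance is μ(1−μ)/(s+1).
So s+1 = μ(1−μ)/σ² = (0.656×0.344)/0.041 = 0.225664/0.041 = 5.5040, giving s = 4.5040.
Then a = μs = 0.656×4.5040 = 2.95 and b = (1−μ)s = 0.344×4.5040 = 1.55.

a = 2.95, b = 1.55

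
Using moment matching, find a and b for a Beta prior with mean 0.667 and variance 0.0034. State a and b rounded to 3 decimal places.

a = 42.906, b = 21.421

By moment matching, a+b = μ(1−μ)/σ² − 1 = (0.667·0.333)/0.0034 − 1 = 65.3268 − 1 = 64.3268.
Since a/(a+b) = μ, a = 0.667·64.3268 = 42.906 and b = 0.333·64.3268 = 21.421.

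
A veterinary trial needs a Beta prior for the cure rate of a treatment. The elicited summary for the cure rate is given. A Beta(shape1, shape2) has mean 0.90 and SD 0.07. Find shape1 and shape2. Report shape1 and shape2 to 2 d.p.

σ² = 0.07² = 0.0049.
With s = shape1+shape2, Var = μ(1−μ)/(s+1), so s+1 = (0.90×0.10)/0.0049 = 18.3673 and s = 17.3673.
shape1 = μs = 15.63, shape2 = (1−μ)s = 1.74.

shape1 = 15.63, shape2 = 1.74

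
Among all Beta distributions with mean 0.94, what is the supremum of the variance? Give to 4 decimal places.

0.0564

For fixed mean μ the Beta variance is μ(1−μ)/(α+β+1), increasing as α+β decreases.
Its least upper bound (not attained) is μ(1−μ) = 0.94·0.06 = 0.0564.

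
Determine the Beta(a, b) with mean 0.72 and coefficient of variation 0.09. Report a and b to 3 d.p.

Var = (CV·μ)² = (0.09×0.72)² = 0.004199.
a+b = μ(1−μ)/Var − 1 = 0.2016/0.004199 − 1 = 47.0110.
Thus a = 0.72·47.0110 = 33.848 and b = 0.28·47.0110 = 13.163.

a = 33.848, b = 13.163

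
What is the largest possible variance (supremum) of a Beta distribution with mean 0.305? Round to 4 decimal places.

Var = μ(1−μ)/(α+β+1), which approaches μ(1−μ) as α+β → 0.
So the supremum is μ(1−μ) = 0.305×0.695 = 0.2120.

0.2120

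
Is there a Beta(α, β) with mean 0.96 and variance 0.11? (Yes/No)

The Beta variance bound is σ² < μ(1−μ).
Here μ(1−μ) = 0.96×0.04 = 0.0384, and 0.11 ≥ 0.0384.

No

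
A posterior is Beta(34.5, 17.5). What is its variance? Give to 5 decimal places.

0.00421

μ = 34.5/52.0 = 0.663462; Var = μ(1−μ)/(α+β+1) = 0.2232803/53.0 = 0.00421.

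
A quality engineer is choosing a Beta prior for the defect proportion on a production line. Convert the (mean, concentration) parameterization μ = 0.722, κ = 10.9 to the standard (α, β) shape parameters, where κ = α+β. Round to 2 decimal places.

α = μκ = 0.722×10.9 = 7.87 and β = (1−μ)κ = 0.278×10.9 = 3.03.

α = 7.87, β = 3.03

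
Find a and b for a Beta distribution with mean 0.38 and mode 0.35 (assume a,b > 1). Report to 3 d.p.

Let s = a+b. Mean gives a = μs = 0.38s; mode gives (a−1)/(s−2) = 0.35.
Substituting: 0.38s − 1 = 0.35(s−2) = 0.35s − 0.70, so 0.03s = 0.30 and s = 10.0000.
Then a = 0.38×10.0000 = 3.800 and b = s−a = 6.200.

a = 3.800, b = 6.200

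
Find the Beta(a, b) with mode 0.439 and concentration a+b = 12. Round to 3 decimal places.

a = 5.390, b = 6.610

Mode = (a−1)/(κ−2) with κ = a+b, so a−1 = 0.439·10 = 4.390.
a = 5.390; b = κ − a = 6.610.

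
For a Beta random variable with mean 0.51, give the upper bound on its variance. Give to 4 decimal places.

0.2499

For fixed mean μ the Beta variance is μ(1−μ)/(α+β+1), increasing as α+β decreases.
Its least upper bound (not attained) is μ(1−μ) = 0.51·0.49 = 0.2499.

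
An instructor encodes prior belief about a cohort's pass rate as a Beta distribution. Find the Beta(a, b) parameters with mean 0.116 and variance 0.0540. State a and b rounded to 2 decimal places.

a = 0.10, b = 0.79

Write ν = a+b; then a = μν and Var = μ(1−μ)/(ν+1).
ν = μ(1−μ)/Var − 1 = 0.102544/0.0540 − 1 = 0.8990.
a = 0.116·0.8990 = 0.10, b = 0.884·0.8990 = 0.79.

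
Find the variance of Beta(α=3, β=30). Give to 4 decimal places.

0.0024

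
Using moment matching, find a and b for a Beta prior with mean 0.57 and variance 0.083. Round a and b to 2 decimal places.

Write ν = a+b; then a = μν and Var = μ(1−μ)/(ν+1).
ν = μ(1−μ)/Var − 1 = 0.2451/0.083 − 1 = 1.9530.
a = 0.57·1.9530 = 1.11, b = 0.43·1.9530 = 0.84.

a = 1.11, b = 0.84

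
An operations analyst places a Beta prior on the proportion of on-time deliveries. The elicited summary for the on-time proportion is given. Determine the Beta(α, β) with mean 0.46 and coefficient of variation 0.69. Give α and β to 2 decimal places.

σ = CV·μ = 0.69×0.46 = 0.31740, so σ² = 0.100743.
s+1 = μ(1−μ)/σ² = 0.2484/0.100743 = 2.4657, so s = α+β = 1.4657.
α = μs = 0.67, β = (1−μ)s = 0.79.

α = 0.67, β = 0.79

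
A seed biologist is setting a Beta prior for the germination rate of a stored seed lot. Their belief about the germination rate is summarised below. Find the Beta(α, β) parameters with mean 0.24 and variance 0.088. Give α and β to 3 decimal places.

Let s = α+β. The Beta variance is μ(1−μ)/(s+1).
So s+1 = μ(1−μ)/σ² = (0.24×0.76)/0.088 = 0.1824/0.088 = 2.0727, giving s = 1.0727.
Then α = μs = 0.24×1.0727 = 0.257 and β = (1−μ)s = 0.76×1.0727 = 0.815.

α = 0.257, β = 0.815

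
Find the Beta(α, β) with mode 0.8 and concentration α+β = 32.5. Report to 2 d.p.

Since the density peak of Beta(α,β) is at (α−1)/(α+β−2),
α = 1 + 0.8(32.5−2) = 25.40 and β = 32.5 − 25.40 = 7.10.

α = 25.40, β = 7.10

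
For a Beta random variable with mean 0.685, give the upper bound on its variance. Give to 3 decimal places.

0.216

For fixed mean μ the Beta variance is μ(1−μ)/(α+β+1), increasing as α+β decreases.
Its least upper bound (not attained) is μ(1−μ) = 0.685·0.315 = 0.216.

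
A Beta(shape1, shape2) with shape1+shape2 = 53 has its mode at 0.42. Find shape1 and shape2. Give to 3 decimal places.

shape1 = 22.420, shape2 = 30.580

For shape1,shape2>1 the mode is (shape1−1)/(shape1+shape2−2), so shape1 = mode·(κ−2)+1 = 0.42×51+1 = 22.420.
And shape2 = (1−mode)·(κ−2)+1 = 0.58×51+1 = 30.580.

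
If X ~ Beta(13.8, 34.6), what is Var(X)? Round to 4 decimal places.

0.0041

μ = 13.8/48.4 = 0.285124; Var = μ(1−μ)/(α+β+1) = 0.2038283/49.4 = 0.0041.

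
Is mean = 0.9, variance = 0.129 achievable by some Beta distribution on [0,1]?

A Beta with mean μ has variance μ(1−μ)/(α+β+1) < μ(1−μ).
Here μ(1−μ) = 0.9×0.1 = 0.09, and 0.129 ≥ 0.09.

No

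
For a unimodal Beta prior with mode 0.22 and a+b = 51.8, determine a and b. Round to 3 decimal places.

For a,b>1 the mode is (a−1)/(a+b−2), so a = mode·(κ−2)+1 = 0.22×49.8+1 = 11.956.
And b = (1−mode)·(κ−2)+1 = 0.78×49.8+1 = 39.844.

a = 11.956, b = 39.844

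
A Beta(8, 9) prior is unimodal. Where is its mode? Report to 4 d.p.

The density x^(α−1)(1−x)^(β−1) is maximised at (α−1)/(α+β−2) = 7/15 = 0.4667.

0.4667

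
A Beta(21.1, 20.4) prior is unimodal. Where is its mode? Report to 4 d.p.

With α,β > 1, mode = (α−1)/(α+β−2) = 20.1/39.5 = 0.5089.

0.5089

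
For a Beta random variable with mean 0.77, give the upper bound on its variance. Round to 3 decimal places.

0.177

For fixed mean μ the Beta variance is μ(1−μ)/(α+β+1), increasing as α+β decreases.
Its least upper bound (not attained) is μ(1−μ) = 0.77·0.23 = 0.177.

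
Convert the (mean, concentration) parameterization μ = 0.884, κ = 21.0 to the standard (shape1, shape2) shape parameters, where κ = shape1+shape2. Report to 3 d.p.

Split κ in proportion μ : (1−μ): shape1 = 0.884·21.0 = 18.564, shape2 = 21.0 − 18.564 = 2.436.

shape1 = 18.564, shape2 = 2.436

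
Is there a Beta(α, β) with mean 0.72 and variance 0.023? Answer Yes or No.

The Beta variance bound is σ² < μ(1−μ).
Here μ(1−μ) = 0.72×0.28 = 0.2016, and 0.023 < 0.2016.

Yes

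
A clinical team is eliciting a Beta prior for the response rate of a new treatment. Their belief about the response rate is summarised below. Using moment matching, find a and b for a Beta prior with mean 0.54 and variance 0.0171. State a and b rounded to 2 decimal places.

a = 7.30, b = 6.22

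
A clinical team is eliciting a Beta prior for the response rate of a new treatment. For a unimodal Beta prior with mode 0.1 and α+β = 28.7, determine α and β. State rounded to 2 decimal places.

For α,β>1 the mode is (α−1)/(α+β−2), so α = mode·(κ−2)+1 = 0.1×26.7+1 = 3.67.
And β = (1−mode)·(κ−2)+1 = 0.9×26.7+1 = 25.03.

α = 3.67, β = 25.03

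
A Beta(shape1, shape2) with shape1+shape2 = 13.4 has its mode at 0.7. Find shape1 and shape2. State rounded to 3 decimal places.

Since the density peak of Beta(shape1,shape2) is at (shape1−1)/(shape1+shape2−2),
shape1 = 1 + 0.7(13.4−2) = 8.980 and shape2 = 13.4 − 8.980 = 4.420.

shape1 = 8.980, shape2 = 4.420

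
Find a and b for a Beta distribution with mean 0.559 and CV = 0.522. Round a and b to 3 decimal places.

a = 1.059, b = 0.836

Var = (CV·μ)² = (0.522×0.559)² = 0.085146.
a+b = μ(1−μ)/Var − 1 = 0.246519/0.085146 − 1 = 1.8952.
Thus a = 0.559·1.8952 = 1.059 and b = 0.441·1.8952 = 0.836.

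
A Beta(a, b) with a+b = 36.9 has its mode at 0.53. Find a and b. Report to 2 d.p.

a = 19.50, b = 17.40

Since the density peak of Beta(a,b) is at (a−1)/(a+b−2),
a = 1 + 0.53(36.9−2) = 19.50 and b = 36.9 − 19.50 = 17.40.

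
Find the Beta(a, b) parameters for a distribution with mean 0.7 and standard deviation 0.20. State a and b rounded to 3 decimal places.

Variance = 0.20² = 0.0400. The moment-matching identity a+b = μ(1−μ)/Var − 1 gives
a+b = 0.21/0.0400 − 1 = 4.2500, so a = μ·4.2500 = 2.975 and b = (1−μ)·4.2500 = 1.275.

a = 2.975, b = 1.275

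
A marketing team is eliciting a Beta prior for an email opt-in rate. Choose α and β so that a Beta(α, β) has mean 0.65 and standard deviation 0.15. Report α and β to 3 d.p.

α = 5.922, β = 3.189

σ² = 0.15² = 0.0225.
With s = α+β, Var = μ(1−μ)/(s+1), so s+1 = (0.65×0.35)/0.0225 = 10.1111 and s = 9.1111.
α = μs = 5.922, β = (1−μ)s = 3.189.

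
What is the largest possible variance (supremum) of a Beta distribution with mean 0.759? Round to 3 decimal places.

0.183

For fixed mean μ the Beta variance is μ(1−μ)/(α+β+1), increasing as α+β decreases.
Its least upper bound (not attained) is μ(1−μ) = 0.759·0.241 = 0.183.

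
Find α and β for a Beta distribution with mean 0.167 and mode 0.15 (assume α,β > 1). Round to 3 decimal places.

α = 6.876, β = 34.300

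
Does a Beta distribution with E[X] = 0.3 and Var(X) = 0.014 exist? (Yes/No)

Yes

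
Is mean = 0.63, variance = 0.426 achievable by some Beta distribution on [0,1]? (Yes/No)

No

The Beta variance bound is σ² < μ(1−μ).
Here μ(1−μ) = 0.63×0.37 = 0.2331, and 0.426 ≥ 0.2331.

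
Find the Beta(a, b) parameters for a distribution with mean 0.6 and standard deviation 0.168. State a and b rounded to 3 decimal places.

First σ² = 0.028224. Setting a = μn, b = (1−μ)n with n = a+b,
μ(1−μ)/(n+1) = 0.028224 ⇒ n+1 = 0.24/0.028224 = 8.5034 ⇒ n = 7.5034.
Hence a = 0.6×7.5034 = 4.502, b = 0.4×7.5034 = 3.001.

a = 4.502, b = 3.001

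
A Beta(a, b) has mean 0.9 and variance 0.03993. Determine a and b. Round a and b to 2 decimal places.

Write ν = a+b; then a = μν and Var = μ(1−μ)/(ν+1).
ν = μ(1−μ)/Var − 1 = 0.09/0.03993 − 1 = 1.2539.
a = 0.9·1.2539 = 1.13, b = 0.1·1.2539 = 0.13.

a = 1.13, b = 0.13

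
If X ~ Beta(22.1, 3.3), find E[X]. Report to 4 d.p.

0.8701

E[X] = α/(α+β) = 22.1/25.4 = 0.8701.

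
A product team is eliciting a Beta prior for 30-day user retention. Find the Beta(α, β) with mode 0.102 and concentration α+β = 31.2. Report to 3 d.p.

α = 3.978, β = 27.222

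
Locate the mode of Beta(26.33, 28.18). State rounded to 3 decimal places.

0.482

With α,β > 1, mode = (α−1)/(α+β−2) = 25.33/52.51 = 0.482.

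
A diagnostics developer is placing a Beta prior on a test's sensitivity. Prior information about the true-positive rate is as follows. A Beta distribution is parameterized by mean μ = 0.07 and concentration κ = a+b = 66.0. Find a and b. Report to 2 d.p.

a = 4.62, b = 61.38

a = μκ = 0.07×66.0 = 4.62 and b = (1−μ)κ = 0.93×66.0 = 61.38.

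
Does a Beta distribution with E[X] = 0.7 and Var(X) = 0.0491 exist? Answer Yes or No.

The Beta variance bound is σ² < μ(1−μ).
Here μ(1−μ) = 0.7×0.3 = 0.21, and 0.0491 < 0.21.

Yes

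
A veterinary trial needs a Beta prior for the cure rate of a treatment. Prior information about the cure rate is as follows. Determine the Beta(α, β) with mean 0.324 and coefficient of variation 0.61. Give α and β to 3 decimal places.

α = 1.493, β = 3.114

Var = (CV·μ)² = (0.61×0.324)² = 0.039062.
α+β = μ(1−μ)/Var − 1 = 0.219024/0.039062 − 1 = 4.6071.
Thus α = 0.324·4.6071 = 1.493 and β = 0.676·4.6071 = 3.114.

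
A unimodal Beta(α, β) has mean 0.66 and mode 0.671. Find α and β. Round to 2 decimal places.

α = 20.52, β = 10.57

Let s = α+β. Mean gives α = μs = 0.66s; mode gives (α−1)/(s−2) = 0.671.
Substituting: 0.66s − 1 = 0.671(s−2) = 0.671s − 1.342, so -0.011s = -0.342 and s = 31.0909.
Then α = 0.66×31.0909 = 20.52 and β = s−α = 10.57.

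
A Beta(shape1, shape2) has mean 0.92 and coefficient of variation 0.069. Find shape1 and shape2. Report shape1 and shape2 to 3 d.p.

shape1 = 15.883, shape2 = 1.381

σ = CV·μ = 0.069×0.92 = 0.06348, so σ² = 0.004030.
s+1 = μ(1−μ)/σ² = 0.0736/0.004030 = 18.2643, so s = shape1+shape2 = 17.2643.
shape1 = μs = 15.883, shape2 = (1−μ)s = 1.381.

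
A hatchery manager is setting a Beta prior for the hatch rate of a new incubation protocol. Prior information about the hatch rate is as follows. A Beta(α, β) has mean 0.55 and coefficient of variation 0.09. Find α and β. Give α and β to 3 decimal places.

σ = CV·μ = 0.09×0.55 = 0.04950, so σ² = 0.002450.
s+1 = μ(1−μ)/σ² = 0.2475/0.002450 = 101.0101, so s = α+β = 100.0101.
α = μs = 55.006, β = (1−μ)s = 45.005.

α = 55.006, β = 45.005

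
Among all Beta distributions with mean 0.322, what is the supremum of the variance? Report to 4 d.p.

0.2183

For fixed mean μ the Beta variance is μ(1−μ)/(α+β+1), increasing as α+β decreases.
Its least upper bound (not attained) is μ(1−μ) = 0.322·0.678 = 0.2183.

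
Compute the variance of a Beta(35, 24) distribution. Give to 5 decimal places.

μ = 35/59 = 0.593220; Var = μ(1−μ)/(α+β+1) = 0.2413100/60 = 0.00402.

0.00402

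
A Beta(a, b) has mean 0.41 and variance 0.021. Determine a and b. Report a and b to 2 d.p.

Write ν = a+b; then a = μν and Var = μ(1−μ)/(ν+1).
ν = μ(1−μ)/Var − 1 = 0.2419/0.021 − 1 = 10.5190.
a = 0.41·10.5190 = 4.31, b = 0.59·10.5190 = 6.21.

a = 4.31, b = 6.21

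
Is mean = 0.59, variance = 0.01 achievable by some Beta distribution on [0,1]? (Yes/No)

Yes

For any Beta, Var(X) < E[X]·(1−E[X]).
Here μ(1−μ) = 0.59×0.41 = 0.2419, and 0.01 < 0.2419.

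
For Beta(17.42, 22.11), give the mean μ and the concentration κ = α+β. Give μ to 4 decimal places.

κ = α+β = 17.42+22.11 = 39.53; μ = α/κ = 17.42/39.53 = 0.4407.

μ = 0.4407, κ = 39.53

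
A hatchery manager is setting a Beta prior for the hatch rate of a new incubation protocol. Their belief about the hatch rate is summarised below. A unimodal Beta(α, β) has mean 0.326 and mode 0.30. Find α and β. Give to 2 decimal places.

α = 5.02, β = 10.37

With s = α+β: μ = α/s and mode = (α−1)/(s−2). Eliminating α = μs,
μs − 1 = m(s−2) ⇒ s(μ−m) = 1−2m ⇒ s = 0.40/0.026 = 15.3846.
So α = μs = 5.02, β = (1−μ)s = 10.37.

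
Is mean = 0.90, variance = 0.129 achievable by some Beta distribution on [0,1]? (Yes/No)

No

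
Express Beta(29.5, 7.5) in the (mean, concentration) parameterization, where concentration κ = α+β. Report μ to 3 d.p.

μ = 0.797, κ = 37.0

κ = α+β = 29.5+7.5 = 37.0; μ = α/κ = 29.5/37.0 = 0.797.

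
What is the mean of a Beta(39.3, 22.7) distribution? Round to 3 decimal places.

The Beta mean is α/(α+β) = 39.3/(39.3+22.7) = 0.634.

0.634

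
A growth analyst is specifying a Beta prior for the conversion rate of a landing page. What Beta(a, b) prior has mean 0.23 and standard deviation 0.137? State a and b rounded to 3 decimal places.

Variance = 0.137² = 0.018769. The moment-matching identity a+b = μ(1−μ)/Var − 1 gives
a+b = 0.1771/0.018769 − 1 = 8.4358, so a = μ·8.4358 = 1.940 and b = (1−μ)·8.4358 = 6.496.

a = 1.940, b = 6.496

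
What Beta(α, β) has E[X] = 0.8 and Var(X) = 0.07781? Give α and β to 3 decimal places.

α = 0.845, β = 0.211

Let s = α+β. The Beta variance is μ(1−μ)/(s+1).
So s+1 = μ(1−μ)/σ² = (0.8×0.2)/0.07781 = 0.16/0.07781 = 2.0563, giving s = 1.0563.
Then α = μs = 0.8×1.0563 = 0.845 and β = (1−μ)s = 0.2×1.0563 = 0.211.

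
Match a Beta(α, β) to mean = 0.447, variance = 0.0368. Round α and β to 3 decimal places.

α = 2.556, β = 3.162

By moment matching, α+β = μ(1−μ)/σ² − 1 = (0.447·0.553)/0.0368 − 1 = 6.7171 − 1 = 5.7171.
Since α/(α+β) = μ, α = 0.447·5.7171 = 2.556 and β = 0.553·5.7171 = 3.162.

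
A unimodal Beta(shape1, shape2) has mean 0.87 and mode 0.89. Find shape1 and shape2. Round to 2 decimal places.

With s = shape1+shape2: μ = shape1/s and mode = (shape1−1)/(s−2). Eliminating shape1 = μs,
μs − 1 = m(s−2) ⇒ s(μ−m) = 1−2m ⇒ s = -0.78/-0.02 = 39.0000.
So shape1 = μs = 33.93, shape2 = (1−μ)s = 5.07.

shape1 = 33.93, shape2 = 5.07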